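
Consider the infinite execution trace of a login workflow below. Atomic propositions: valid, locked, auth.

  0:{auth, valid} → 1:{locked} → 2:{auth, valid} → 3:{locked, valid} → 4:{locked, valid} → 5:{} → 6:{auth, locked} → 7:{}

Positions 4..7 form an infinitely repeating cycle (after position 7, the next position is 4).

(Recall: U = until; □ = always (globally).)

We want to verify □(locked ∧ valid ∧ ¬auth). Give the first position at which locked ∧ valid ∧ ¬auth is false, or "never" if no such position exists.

0

At position 0 the labels are {auth, valid}, so locked ∧ valid ∧ ¬auth is false there. This is the first violation.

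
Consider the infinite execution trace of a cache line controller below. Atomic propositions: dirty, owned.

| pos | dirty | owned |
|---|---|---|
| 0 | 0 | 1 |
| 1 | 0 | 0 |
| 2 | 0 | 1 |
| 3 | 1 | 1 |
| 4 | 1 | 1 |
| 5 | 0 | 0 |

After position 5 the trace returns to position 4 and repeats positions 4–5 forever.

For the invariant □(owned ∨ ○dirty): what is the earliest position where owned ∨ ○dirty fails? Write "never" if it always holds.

1

Check owned ∨ ○dirty at each position in order: 0 ✓.
At position 1 the labels are {} and the next position 2 has {owned}, so owned ∨ ○dirty is false there. This is the first violation.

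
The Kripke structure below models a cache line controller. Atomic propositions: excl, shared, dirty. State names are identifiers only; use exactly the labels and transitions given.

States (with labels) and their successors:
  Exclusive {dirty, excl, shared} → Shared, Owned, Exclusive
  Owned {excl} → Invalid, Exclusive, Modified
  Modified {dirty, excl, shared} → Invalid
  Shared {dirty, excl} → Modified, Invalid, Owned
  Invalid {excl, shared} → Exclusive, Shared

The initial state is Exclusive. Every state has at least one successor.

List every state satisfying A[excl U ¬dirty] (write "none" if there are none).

States satisfying excl: {Exclusive, Owned, Modified, Shared, Invalid}.
States satisfying ¬dirty: {Owned, Invalid}.
States satisfying A[excl U ¬dirty]: {Owned, Modified, Shared, Invalid}.

{Owned, Modified, Shared, Invalid}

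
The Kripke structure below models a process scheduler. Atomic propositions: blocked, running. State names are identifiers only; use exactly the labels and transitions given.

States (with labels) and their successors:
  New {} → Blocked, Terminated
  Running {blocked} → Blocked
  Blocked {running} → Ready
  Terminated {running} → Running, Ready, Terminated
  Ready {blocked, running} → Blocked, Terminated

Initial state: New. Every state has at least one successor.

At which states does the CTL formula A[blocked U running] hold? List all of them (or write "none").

States satisfying blocked: {Running, Ready}.
States satisfying running: {Blocked, Terminated, Ready}.
States satisfying A[blocked U running]: {Running, Blocked, Terminated, Ready}.

{Running, Blocked, Terminated, Ready}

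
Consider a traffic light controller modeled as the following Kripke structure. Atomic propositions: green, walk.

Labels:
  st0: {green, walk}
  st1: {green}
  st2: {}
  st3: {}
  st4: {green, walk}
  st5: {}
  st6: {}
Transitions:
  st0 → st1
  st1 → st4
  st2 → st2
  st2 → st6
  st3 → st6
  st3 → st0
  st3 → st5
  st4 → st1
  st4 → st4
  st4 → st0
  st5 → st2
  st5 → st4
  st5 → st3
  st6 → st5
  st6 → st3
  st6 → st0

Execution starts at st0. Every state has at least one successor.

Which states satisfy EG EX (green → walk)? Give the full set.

{st1, st2, st3, st4, st5, st6}

States satisfying EX (green → walk): {st1, st2, st3, st4, st5, st6}.
States satisfying EG EX (green → walk): {st1, st2, st3, st4, st5, st6}.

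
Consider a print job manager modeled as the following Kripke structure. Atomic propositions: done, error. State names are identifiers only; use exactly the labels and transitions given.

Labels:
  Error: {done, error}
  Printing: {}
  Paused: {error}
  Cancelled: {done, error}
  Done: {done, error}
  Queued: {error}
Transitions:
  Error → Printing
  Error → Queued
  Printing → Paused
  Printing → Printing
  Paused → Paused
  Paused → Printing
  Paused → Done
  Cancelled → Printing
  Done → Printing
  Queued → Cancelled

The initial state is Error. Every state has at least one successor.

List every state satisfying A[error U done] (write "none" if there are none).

{Error, Cancelled, Done, Queued}

States satisfying error: {Error, Paused, Cancelled, Done, Queued}.
States satisfying done: {Error, Cancelled, Done}.
States satisfying A[error U done]: {Error, Cancelled, Done, Queued}.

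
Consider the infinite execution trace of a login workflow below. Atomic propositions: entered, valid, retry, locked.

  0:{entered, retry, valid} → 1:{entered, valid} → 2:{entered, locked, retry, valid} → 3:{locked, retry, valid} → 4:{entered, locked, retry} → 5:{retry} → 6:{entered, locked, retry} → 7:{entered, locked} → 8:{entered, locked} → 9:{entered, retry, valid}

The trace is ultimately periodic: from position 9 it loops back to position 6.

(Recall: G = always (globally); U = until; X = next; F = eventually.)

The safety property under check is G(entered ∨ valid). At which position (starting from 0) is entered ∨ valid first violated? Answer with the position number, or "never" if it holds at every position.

Check entered ∨ valid at each position in order: 0 ✓, 1 ✓, 2 ✓, 3 ✓, 4 ✓.
At position 5 the labels are {retry}, so entered ∨ valid is false there. This is the first violation.

5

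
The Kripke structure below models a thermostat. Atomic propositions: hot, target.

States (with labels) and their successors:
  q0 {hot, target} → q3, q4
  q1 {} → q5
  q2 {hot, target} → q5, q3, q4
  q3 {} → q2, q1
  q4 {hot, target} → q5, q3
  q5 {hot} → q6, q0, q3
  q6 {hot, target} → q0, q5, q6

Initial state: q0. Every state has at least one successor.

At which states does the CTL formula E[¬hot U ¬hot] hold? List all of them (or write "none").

States satisfying ¬hot: {q1, q3}.
States satisfying E[¬hot U ¬hot]: {q1, q3}.

{q1, q3}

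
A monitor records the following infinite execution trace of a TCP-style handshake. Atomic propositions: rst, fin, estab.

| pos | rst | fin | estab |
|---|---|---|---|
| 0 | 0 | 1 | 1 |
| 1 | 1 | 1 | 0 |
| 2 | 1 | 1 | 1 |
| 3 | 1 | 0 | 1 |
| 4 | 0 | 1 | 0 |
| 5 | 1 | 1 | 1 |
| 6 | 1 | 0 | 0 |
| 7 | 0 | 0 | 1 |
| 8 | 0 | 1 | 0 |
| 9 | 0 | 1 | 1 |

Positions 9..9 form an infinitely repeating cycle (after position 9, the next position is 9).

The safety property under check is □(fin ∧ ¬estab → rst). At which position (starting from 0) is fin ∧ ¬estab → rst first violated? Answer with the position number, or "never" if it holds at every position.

4

Check fin ∧ ¬estab → rst at each position in order: 0 ✓, 1 ✓, 2 ✓, 3 ✓.
At position 4 the labels are {fin}, so fin ∧ ¬estab → rst is false there. This is the first violation.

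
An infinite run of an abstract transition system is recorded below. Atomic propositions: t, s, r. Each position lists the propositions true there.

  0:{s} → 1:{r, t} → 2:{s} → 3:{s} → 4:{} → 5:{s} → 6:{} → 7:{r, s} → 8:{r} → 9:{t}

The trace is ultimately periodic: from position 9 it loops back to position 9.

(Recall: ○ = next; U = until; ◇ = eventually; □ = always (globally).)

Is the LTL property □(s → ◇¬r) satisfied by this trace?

s → ◇¬r holds at every position 0..9, and those are all positions ever visited, so □(s → ◇¬r) holds.
Positions where s holds: 0, 2, 3, 5, 7.
Check ◇¬r at each: 0→ok, 2→ok, 3→ok, 5→ok, 7→ok.

Yes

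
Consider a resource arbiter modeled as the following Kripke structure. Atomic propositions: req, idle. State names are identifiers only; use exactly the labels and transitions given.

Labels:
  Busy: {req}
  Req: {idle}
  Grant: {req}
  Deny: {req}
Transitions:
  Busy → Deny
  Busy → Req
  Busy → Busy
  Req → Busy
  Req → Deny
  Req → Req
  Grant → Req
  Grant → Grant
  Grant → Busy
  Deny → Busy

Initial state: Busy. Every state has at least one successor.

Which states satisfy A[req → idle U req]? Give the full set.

States satisfying req → idle: {Req}.
States satisfying req: {Busy, Grant, Deny}.
States satisfying A[req → idle U req]: {Busy, Grant, Deny}.

{Busy, Grant, Deny}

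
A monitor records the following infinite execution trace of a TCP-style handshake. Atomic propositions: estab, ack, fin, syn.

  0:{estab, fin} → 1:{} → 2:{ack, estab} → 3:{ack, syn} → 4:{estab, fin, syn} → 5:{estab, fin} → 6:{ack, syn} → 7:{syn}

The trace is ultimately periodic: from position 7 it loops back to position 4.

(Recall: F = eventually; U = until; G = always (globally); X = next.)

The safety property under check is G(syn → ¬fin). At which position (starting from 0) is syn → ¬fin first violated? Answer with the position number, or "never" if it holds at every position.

Check syn → ¬fin at each position in order: 0 ✓, 1 ✓, 2 ✓, 3 ✓.
At position 4 the labels are {estab, fin, syn}, so syn → ¬fin is false there. This is the first violation.

4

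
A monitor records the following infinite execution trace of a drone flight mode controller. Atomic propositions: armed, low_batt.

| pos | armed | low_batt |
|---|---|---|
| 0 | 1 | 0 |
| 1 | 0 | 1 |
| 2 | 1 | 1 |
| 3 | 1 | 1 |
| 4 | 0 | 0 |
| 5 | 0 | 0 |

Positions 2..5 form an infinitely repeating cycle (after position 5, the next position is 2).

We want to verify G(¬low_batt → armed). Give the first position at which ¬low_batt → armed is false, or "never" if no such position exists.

4

Check ¬low_batt → armed at each position in order: 0 ✓, 1 ✓, 2 ✓, 3 ✓.
At position 4 the labels are {}, so ¬low_batt → armed is false there. This is the first violation.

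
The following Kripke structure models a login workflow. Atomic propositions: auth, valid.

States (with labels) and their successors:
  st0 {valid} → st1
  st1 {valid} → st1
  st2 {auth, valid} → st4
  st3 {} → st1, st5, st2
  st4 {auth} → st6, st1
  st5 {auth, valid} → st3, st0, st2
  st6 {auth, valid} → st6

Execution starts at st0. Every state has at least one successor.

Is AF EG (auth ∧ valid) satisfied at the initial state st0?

No

States satisfying EG (auth ∧ valid): {st6}.
States satisfying AF EG (auth ∧ valid): {st6}.
There is a path from st0 along which EG (auth ∧ valid) never holds.
st0 ∉ Sat(AF EG (auth ∧ valid)).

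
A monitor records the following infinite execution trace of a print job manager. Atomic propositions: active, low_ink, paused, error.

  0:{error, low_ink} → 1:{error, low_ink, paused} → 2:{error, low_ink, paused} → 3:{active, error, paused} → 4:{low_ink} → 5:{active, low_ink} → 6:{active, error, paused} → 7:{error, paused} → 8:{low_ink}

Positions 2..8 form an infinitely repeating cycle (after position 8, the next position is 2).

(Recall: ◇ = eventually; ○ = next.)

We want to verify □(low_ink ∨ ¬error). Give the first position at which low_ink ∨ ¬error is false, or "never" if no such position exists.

3

Check low_ink ∨ ¬error at each position in order: 0 ✓, 1 ✓, 2 ✓.
At position 3 the labels are {active, error, paused}, so low_ink ∨ ¬error is false there. This is the first violation.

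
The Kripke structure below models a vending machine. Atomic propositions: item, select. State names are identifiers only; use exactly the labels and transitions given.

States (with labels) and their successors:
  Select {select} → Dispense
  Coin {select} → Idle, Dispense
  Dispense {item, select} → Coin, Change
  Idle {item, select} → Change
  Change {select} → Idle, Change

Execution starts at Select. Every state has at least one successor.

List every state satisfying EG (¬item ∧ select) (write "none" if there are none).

States satisfying ¬item ∧ select: {Select, Coin, Change}.
States satisfying EG (¬item ∧ select): {Change}.

{Change}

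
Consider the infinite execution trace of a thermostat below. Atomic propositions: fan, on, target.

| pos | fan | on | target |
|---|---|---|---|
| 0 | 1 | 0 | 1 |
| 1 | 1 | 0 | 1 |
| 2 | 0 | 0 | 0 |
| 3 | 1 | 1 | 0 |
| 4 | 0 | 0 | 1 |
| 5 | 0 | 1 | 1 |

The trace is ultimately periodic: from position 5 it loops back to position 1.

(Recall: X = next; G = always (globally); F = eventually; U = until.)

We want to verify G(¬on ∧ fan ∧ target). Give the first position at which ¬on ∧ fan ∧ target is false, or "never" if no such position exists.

2

Check ¬on ∧ fan ∧ target at each position in order: 0 ✓, 1 ✓.
At position 2 the labels are {}, so ¬on ∧ fan ∧ target is false there. This is the first violation.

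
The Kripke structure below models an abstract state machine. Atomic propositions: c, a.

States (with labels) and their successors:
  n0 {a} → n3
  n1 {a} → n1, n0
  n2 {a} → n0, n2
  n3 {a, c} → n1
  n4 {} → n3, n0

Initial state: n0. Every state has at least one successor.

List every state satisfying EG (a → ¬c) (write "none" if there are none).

{n1, n2}

States satisfying a → ¬c: {n0, n1, n2, n4}.
States satisfying EG (a → ¬c): {n1, n2}.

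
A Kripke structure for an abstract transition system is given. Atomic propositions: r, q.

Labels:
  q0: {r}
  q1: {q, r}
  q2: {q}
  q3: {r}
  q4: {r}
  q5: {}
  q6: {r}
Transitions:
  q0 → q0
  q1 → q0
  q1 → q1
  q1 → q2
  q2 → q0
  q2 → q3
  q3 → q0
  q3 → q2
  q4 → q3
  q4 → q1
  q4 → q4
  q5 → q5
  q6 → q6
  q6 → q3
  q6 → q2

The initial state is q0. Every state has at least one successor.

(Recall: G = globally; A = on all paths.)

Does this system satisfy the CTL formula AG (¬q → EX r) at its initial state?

States satisfying ¬q → EX r: {q0, q1, q2, q3, q4, q6}.
States satisfying AG (¬q → EX r): {q0, q1, q2, q3, q4, q6}.
Every state reachable from q0 satisfies ¬q → EX r.
q0 ∈ Sat(AG (¬q → EX r)).

Holds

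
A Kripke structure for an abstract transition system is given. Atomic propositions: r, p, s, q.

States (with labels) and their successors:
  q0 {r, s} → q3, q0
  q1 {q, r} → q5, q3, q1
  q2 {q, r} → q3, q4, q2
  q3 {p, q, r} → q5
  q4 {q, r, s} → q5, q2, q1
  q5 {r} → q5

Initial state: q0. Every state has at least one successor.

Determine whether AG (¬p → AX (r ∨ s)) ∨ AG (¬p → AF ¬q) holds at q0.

States satisfying ¬p → AX (r ∨ s): {q0, q1, q2, q3, q4, q5}.
States satisfying AG (¬p → AX (r ∨ s)): {q0, q1, q2, q3, q4, q5}.
States satisfying ¬p → AF ¬q: {q0, q3, q5}.
States satisfying AG (¬p → AF ¬q): {q0, q3, q5}.
States satisfying AG (¬p → AX (r ∨ s)) ∨ AG (¬p → AF ¬q): {q0, q1, q2, q3, q4, q5}.
q0 ∈ Sat(AG (¬p → AX (r ∨ s)) ∨ AG (¬p → AF ¬q)).

Satisfied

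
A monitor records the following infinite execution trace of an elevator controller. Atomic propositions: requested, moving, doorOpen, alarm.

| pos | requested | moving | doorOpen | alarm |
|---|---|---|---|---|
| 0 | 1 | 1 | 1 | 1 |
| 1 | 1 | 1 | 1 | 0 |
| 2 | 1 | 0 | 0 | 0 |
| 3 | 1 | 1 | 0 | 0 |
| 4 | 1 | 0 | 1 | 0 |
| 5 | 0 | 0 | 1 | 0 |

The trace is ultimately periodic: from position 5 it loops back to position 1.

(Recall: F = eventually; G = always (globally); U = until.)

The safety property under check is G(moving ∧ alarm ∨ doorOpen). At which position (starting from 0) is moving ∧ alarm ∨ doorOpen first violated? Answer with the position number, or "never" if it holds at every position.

2

Check moving ∧ alarm ∨ doorOpen at each position in order: 0 ✓, 1 ✓.
At position 2 the labels are {requested}, so moving ∧ alarm ∨ doorOpen is false there. This is the first violation.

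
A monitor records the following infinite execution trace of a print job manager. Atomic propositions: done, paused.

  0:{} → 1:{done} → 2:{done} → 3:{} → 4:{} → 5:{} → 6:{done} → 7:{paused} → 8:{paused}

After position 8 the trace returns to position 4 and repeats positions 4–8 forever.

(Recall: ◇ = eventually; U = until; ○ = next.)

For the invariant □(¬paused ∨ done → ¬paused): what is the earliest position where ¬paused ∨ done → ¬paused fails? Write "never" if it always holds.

never

¬paused ∨ done → ¬paused holds at every position 0..8, and those are all the positions the trace ever visits, so the invariant □(¬paused ∨ done → ¬paused) is never violated.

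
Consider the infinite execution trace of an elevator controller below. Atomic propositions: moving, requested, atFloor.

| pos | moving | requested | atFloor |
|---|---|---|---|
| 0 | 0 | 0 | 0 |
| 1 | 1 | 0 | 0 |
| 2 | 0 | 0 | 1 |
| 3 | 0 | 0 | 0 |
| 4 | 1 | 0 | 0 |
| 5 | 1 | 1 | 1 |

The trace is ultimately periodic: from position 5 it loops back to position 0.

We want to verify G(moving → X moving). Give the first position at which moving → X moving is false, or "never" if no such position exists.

1

Check moving → X moving at each position in order: 0 ✓.
At position 1 the labels are {moving} and the next position 2 has {atFloor}, so moving → X moving is false there. This is the first violation.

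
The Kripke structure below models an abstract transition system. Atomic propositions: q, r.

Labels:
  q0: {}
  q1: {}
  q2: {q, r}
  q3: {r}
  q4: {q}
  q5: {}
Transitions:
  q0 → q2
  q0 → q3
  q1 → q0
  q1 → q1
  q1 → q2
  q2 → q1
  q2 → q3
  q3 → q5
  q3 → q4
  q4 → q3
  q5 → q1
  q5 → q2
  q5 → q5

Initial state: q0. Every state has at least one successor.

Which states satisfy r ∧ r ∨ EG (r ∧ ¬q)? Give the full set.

States satisfying r ∧ r: {q2, q3}.
States satisfying r ∧ ¬q: {q3}.
States satisfying EG (r ∧ ¬q): ∅.
States satisfying r ∧ r ∨ EG (r ∧ ¬q): {q2, q3}.

{q2, q3}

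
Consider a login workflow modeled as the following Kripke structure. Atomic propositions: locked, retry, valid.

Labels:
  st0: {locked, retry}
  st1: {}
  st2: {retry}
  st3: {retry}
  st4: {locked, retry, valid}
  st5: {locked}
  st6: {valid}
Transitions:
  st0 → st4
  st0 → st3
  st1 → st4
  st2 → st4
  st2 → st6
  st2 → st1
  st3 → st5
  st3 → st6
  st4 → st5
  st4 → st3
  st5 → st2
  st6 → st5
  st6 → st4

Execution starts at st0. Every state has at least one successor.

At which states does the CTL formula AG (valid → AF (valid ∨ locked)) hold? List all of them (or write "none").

States satisfying valid → AF (valid ∨ locked): {st0, st1, st2, st3, st4, st5, st6}.
States satisfying AG (valid → AF (valid ∨ locked)): {st0, st1, st2, st3, st4, st5, st6}.

{st0, st1, st2, st3, st4, st5, st6}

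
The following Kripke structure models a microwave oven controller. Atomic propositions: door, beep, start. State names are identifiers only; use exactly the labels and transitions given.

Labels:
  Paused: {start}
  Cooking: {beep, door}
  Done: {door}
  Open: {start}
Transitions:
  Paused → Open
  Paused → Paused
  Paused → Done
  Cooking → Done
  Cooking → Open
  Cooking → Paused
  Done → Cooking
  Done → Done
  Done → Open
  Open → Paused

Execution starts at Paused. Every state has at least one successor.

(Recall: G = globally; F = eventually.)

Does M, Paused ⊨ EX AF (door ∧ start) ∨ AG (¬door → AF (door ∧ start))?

States satisfying AF (door ∧ start): ∅.
States satisfying EX AF (door ∧ start): ∅.
States satisfying ¬door → AF (door ∧ start): {Cooking, Done}.
States satisfying AG (¬door → AF (door ∧ start)): ∅.
States satisfying EX AF (door ∧ start) ∨ AG (¬door → AF (door ∧ start)): ∅.
Paused ∉ Sat(EX AF (door ∧ start) ∨ AG (¬door → AF (door ∧ start))).

No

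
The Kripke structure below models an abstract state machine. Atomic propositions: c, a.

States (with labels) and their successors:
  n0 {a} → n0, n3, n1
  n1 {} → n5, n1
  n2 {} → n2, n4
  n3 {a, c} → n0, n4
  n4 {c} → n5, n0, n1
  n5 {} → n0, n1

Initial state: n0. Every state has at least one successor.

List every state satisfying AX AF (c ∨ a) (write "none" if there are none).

States satisfying AF (c ∨ a): {n0, n3, n4}.
States satisfying AX AF (c ∨ a): {n3}.

{n3}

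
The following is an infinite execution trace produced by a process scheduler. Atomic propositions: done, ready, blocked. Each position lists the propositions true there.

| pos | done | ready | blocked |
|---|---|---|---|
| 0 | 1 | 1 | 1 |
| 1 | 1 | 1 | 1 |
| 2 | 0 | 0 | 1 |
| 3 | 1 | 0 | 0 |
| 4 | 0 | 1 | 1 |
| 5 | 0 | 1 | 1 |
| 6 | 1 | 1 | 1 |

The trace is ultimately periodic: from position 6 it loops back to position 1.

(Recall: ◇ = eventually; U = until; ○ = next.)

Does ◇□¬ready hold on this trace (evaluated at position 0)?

□¬ready is false at every position 0..6, so it never becomes true and ◇□¬ready fails.

No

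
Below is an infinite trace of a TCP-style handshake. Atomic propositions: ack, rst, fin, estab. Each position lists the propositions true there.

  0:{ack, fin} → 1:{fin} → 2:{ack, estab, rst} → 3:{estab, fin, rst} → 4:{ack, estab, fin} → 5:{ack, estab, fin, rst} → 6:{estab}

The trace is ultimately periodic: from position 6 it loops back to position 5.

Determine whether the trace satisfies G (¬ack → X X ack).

¬ack → X X ack must hold at every position from 0 onward. It fails at position 1, so G (¬ack → X X ack) is false.
Positions where ¬ack holds: 1, 3, 6.
Check X X ack at each: 1→fails, 3→ok, 6→fails.

Does not hold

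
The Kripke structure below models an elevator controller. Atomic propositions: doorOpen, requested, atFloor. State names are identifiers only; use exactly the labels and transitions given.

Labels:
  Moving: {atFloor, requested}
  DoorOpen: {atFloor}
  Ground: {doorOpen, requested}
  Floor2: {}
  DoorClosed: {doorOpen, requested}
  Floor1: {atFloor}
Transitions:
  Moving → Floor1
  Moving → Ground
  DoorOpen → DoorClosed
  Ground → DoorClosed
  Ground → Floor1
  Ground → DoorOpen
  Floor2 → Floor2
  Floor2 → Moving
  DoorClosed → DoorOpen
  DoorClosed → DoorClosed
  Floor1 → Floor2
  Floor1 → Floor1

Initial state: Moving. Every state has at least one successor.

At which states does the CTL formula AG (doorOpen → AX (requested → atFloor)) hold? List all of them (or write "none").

none

States satisfying doorOpen → AX (requested → atFloor): {Moving, DoorOpen, Floor2, Floor1}.
States satisfying AG (doorOpen → AX (requested → atFloor)): ∅.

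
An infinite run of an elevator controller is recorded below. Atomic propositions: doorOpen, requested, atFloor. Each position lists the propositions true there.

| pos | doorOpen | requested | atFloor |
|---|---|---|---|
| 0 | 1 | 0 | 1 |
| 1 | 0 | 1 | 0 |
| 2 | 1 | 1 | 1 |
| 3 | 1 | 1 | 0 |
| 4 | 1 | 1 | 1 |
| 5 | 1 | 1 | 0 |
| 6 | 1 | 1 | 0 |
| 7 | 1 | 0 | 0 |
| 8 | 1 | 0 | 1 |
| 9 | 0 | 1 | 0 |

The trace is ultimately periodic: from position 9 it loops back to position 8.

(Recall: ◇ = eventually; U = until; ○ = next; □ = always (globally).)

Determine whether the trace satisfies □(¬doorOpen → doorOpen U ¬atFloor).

¬doorOpen → doorOpen U ¬atFloor holds at every position 0..9, and those are all positions ever visited, so □(¬doorOpen → doorOpen U ¬atFloor) holds.
Positions where ¬doorOpen holds: 1, 9.
Check doorOpen U ¬atFloor at each: 1→ok, 9→ok.

Satisfied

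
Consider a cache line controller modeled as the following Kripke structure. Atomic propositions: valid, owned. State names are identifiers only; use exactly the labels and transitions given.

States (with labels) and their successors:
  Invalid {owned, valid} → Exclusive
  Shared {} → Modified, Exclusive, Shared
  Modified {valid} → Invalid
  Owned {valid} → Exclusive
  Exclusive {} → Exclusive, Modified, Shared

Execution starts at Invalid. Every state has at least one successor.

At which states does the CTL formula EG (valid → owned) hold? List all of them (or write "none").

States satisfying valid → owned: {Invalid, Shared, Exclusive}.
States satisfying EG (valid → owned): {Invalid, Shared, Exclusive}.

{Invalid, Shared, Exclusive}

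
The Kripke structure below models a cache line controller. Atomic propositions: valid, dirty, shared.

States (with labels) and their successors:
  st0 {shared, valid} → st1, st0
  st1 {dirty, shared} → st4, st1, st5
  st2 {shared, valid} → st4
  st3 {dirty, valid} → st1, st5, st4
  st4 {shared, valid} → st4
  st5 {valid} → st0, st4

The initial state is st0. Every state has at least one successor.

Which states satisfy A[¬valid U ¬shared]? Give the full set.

{st3, st5}

States satisfying ¬valid: {st1}.
States satisfying ¬shared: {st3, st5}.
States satisfying A[¬valid U ¬shared]: {st3, st5}.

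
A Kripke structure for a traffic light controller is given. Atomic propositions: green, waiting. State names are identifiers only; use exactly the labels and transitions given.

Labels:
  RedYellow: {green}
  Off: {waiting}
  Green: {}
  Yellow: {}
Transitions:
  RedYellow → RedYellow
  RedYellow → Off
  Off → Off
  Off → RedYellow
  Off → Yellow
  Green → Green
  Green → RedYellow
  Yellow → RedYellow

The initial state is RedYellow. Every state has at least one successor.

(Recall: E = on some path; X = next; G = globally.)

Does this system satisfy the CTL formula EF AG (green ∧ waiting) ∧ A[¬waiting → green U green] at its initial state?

No

States satisfying AG (green ∧ waiting): ∅.
States satisfying EF AG (green ∧ waiting): ∅.
States satisfying ¬waiting → green: {RedYellow, Off}.
States satisfying green: {RedYellow}.
States satisfying A[¬waiting → green U green]: {RedYellow}.
States satisfying EF AG (green ∧ waiting) ∧ A[¬waiting → green U green]: ∅.
RedYellow ∉ Sat(EF AG (green ∧ waiting) ∧ A[¬waiting → green U green]).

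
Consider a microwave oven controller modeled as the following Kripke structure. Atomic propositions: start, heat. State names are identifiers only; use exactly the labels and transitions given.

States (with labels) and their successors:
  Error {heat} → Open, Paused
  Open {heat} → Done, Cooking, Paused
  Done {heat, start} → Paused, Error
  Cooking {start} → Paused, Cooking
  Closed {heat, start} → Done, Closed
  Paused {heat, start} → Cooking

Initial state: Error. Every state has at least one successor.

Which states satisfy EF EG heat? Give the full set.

States satisfying EG heat: {Error, Open, Done, Closed}.
States satisfying EF EG heat: {Error, Open, Done, Closed}.

{Error, Open, Done, Closed}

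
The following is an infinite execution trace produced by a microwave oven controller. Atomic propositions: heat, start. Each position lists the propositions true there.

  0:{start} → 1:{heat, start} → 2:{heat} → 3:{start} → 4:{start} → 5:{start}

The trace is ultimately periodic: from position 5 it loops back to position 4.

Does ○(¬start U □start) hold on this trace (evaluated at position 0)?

Violated

The position after 0 is 1; ¬start U □start is false there.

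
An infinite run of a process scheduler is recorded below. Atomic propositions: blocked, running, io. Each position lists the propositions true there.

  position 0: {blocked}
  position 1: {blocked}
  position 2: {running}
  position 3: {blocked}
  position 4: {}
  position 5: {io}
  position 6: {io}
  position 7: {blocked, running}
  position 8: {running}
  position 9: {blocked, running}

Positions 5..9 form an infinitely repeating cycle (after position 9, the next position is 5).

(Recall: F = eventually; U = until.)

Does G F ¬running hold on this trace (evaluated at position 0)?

F ¬running holds at every position 0..9, and those are all positions ever visited, so G F ¬running holds.

Yes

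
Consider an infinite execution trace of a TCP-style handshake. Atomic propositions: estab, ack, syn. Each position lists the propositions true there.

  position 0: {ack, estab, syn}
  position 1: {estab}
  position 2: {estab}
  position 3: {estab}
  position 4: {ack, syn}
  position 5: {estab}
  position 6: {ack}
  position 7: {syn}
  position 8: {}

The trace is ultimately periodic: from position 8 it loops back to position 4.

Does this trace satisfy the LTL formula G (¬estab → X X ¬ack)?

No

¬estab → X X ¬ack must hold at every position from 0 onward. It fails at position 4, so G (¬estab → X X ¬ack) is false.
Positions where ¬estab holds: 4, 6, 7, 8.
Check X X ¬ack at each: 4→fails, 6→ok, 7→fails, 8→ok.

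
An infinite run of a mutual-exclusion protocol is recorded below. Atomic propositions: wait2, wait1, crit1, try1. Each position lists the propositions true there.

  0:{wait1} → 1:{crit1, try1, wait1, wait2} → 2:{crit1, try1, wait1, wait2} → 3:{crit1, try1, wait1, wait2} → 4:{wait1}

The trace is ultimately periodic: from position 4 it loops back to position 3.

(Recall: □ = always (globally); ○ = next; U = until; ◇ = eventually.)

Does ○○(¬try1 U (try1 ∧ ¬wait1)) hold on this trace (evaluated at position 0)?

Violated

The position after 0 is 1; ○(¬try1 U (try1 ∧ ¬wait1)) is false there.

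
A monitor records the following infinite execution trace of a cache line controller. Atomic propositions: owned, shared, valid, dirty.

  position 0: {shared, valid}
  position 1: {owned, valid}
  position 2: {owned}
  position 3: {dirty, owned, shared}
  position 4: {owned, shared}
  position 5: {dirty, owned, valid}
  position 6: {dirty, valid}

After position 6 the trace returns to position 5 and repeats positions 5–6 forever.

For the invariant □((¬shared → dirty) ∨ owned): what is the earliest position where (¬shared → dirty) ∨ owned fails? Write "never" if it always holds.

(¬shared → dirty) ∨ owned holds at every position 0..6, and those are all the positions the trace ever visits, so the invariant □((¬shared → dirty) ∨ owned) is never violated.

never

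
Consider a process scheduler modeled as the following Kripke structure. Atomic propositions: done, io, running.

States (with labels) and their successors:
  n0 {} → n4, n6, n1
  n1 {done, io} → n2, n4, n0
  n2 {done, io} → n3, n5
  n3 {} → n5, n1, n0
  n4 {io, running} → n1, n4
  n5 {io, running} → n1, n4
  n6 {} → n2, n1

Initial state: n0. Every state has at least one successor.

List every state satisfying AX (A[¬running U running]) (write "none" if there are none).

States satisfying A[¬running U running]: {n4, n5}.
States satisfying AX (A[¬running U running]): ∅.

none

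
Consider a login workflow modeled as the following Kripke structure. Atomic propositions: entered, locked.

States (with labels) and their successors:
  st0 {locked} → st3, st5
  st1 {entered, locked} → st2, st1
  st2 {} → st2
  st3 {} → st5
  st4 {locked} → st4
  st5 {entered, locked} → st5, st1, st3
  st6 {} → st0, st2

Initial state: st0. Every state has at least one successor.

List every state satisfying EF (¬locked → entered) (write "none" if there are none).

States satisfying ¬locked → entered: {st0, st1, st4, st5}.
States satisfying EF (¬locked → entered): {st0, st1, st3, st4, st5, st6}.

{st0, st1, st3, st4, st5, st6}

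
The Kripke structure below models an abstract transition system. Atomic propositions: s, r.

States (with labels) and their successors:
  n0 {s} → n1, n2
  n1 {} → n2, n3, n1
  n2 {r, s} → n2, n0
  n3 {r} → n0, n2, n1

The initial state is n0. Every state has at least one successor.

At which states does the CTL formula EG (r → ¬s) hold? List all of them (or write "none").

States satisfying r → ¬s: {n0, n1, n3}.
States satisfying EG (r → ¬s): {n0, n1, n3}.

{n0, n1, n3}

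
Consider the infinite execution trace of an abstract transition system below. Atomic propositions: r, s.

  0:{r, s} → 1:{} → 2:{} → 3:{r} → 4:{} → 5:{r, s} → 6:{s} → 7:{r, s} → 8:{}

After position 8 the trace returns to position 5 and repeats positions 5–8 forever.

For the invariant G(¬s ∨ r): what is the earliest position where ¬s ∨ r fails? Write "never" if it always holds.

6

Check ¬s ∨ r at each position in order: 0 ✓, 1 ✓, 2 ✓, 3 ✓, 4 ✓, 5 ✓.
At position 6 the labels are {s}, so ¬s ∨ r is false there. This is the first violation.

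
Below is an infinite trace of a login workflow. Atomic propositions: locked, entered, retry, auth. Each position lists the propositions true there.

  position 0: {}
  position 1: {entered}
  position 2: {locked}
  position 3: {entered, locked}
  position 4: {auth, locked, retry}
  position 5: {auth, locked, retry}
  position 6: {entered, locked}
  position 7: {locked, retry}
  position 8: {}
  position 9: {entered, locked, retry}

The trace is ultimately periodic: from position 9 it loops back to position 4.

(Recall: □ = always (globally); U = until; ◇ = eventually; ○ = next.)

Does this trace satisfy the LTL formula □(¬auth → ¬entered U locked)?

¬auth → ¬entered U locked must hold at every position from 0 onward. It fails at position 0, so □(¬auth → ¬entered U locked) is false.
Positions where ¬auth holds: 0, 1, 2, 3, 6, 7, 8, 9.
Check ¬entered U locked at each: 0→fails, 1→fails, 2→ok, 3→ok, 6→ok, 7→ok, 8→ok, 9→ok.

Violated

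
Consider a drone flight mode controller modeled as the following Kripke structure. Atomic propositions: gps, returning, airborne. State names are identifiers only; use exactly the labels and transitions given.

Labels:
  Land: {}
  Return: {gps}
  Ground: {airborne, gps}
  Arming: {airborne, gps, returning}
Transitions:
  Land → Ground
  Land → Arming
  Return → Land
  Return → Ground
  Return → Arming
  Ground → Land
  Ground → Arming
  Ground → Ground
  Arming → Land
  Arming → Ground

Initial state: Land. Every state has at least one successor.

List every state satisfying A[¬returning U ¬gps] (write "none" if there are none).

{Land}

States satisfying ¬returning: {Land, Return, Ground}.
States satisfying ¬gps: {Land}.
States satisfying A[¬returning U ¬gps]: {Land}.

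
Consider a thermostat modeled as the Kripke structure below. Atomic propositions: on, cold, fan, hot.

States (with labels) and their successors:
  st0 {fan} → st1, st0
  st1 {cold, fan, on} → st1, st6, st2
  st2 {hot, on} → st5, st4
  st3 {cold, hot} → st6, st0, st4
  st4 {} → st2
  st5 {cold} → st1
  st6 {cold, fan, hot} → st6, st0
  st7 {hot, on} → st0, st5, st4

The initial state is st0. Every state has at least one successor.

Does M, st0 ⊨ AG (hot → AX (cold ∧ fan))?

Violated

States satisfying hot → AX (cold ∧ fan): {st0, st1, st4, st5}.
States satisfying AG (hot → AX (cold ∧ fan)): ∅.
st2 is reachable from st0 and violates hot → AX (cold ∧ fan), so AG fails at st0.
st0 ∉ Sat(AG (hot → AX (cold ∧ fan))).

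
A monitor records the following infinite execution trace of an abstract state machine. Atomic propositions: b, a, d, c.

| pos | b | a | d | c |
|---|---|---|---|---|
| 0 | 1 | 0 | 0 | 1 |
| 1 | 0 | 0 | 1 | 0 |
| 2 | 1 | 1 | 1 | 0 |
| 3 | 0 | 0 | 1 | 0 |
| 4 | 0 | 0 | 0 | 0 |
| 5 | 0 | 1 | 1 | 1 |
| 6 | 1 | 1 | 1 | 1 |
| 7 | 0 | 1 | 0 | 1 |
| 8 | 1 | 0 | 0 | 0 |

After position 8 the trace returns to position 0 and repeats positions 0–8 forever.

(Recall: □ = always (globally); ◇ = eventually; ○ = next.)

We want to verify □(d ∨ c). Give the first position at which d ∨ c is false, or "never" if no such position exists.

4

Check d ∨ c at each position in order: 0 ✓, 1 ✓, 2 ✓, 3 ✓.
At position 4 the labels are {}, so d ∨ c is false there. This is the first violation.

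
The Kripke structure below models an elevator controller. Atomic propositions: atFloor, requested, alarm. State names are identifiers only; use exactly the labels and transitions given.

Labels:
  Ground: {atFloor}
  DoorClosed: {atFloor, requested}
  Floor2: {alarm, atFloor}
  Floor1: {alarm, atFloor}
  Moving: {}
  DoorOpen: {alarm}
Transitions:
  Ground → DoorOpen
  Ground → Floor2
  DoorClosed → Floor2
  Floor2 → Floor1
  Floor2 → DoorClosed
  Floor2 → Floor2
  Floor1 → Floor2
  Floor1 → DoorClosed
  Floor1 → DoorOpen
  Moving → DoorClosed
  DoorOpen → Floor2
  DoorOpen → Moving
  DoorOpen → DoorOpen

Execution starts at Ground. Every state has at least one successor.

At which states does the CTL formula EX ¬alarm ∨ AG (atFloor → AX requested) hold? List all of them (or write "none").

{Floor2, Floor1, Moving, DoorOpen}

States satisfying ¬alarm: {Ground, DoorClosed, Moving}.
States satisfying EX ¬alarm: {Floor2, Floor1, Moving, DoorOpen}.
States satisfying atFloor → AX requested: {Moving, DoorOpen}.
States satisfying AG (atFloor → AX requested): ∅.
States satisfying EX ¬alarm ∨ AG (atFloor → AX requested): {Floor2, Floor1, Moving, DoorOpen}.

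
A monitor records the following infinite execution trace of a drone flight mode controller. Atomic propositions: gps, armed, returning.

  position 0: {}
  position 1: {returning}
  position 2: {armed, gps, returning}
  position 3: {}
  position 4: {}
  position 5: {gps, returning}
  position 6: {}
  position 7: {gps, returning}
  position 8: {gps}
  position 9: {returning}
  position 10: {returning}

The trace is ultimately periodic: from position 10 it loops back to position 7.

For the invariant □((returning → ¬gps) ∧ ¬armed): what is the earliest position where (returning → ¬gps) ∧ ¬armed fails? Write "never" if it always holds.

2

Check (returning → ¬gps) ∧ ¬armed at each position in order: 0 ✓, 1 ✓.
At position 2 the labels are {armed, gps, returning}, so (returning → ¬gps) ∧ ¬armed is false there. This is the first violation.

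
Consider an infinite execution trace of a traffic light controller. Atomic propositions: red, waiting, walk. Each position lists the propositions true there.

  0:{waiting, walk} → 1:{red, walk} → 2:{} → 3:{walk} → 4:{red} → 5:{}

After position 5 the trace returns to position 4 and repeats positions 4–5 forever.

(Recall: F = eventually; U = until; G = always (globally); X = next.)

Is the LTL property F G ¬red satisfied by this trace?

G ¬red is false at every position 0..5, so it never becomes true and F G ¬red fails.

No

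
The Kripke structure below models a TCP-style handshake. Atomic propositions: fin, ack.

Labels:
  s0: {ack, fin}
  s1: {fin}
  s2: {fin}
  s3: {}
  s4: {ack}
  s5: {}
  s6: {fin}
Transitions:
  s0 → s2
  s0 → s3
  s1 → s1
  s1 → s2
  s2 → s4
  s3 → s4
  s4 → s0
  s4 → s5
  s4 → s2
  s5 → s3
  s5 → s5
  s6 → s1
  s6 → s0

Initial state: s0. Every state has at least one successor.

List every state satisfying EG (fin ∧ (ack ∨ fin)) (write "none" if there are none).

{s1, s6}

States satisfying fin ∧ (ack ∨ fin): {s0, s1, s2, s6}.
States satisfying EG (fin ∧ (ack ∨ fin)): {s1, s6}.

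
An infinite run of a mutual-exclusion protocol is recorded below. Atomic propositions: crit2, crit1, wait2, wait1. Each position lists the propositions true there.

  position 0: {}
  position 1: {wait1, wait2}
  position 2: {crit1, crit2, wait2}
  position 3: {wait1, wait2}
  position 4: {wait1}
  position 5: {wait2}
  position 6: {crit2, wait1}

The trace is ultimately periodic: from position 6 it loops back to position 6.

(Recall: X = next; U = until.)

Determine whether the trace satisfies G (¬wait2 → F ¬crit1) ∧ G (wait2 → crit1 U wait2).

¬wait2 → F ¬crit1 holds at every position 0..6, and those are all positions ever visited, so G (¬wait2 → F ¬crit1) holds.
Positions where ¬wait2 holds: 0, 4, 6.
Check F ¬crit1 at each: 0→ok, 4→ok, 6→ok.
wait2 → crit1 U wait2 holds at every position 0..6, and those are all positions ever visited, so G (wait2 → crit1 U wait2) holds.
Positions where wait2 holds: 1, 2, 3, 5.
Check crit1 U wait2 at each: 1→ok, 2→ok, 3→ok, 5→ok.
At position 0: G (¬wait2 → F ¬crit1) is true; G (wait2 → crit1 U wait2) is true; so G (¬wait2 → F ¬crit1) ∧ G (wait2 → crit1 U wait2) is true.

Satisfied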